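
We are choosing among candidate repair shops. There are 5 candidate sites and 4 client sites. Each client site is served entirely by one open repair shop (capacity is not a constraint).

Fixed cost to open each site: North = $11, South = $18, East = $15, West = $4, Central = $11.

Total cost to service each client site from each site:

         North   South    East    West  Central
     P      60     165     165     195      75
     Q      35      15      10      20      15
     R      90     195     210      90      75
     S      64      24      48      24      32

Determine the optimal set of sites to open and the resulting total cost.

Open North, West and Central; minimum total cost 200.

For any fixed open set, each client site goes to its cheapest open site; total = fixed + service.
{North, West, Central}: P→North 60, Q→Central 15, R→Central 75, S→West 24. Service 174; fixed 26; total 200.
{North, Central}: P→North 60, Q→Central 15, R→Central 75, S→Central 32. Service 182; fixed 22; total 204.
{West, Central}: service 189 + fixed 15 = 204
{North, South, East, West, Central}: service 169 + fixed 59 = 228
No other subset beats 200.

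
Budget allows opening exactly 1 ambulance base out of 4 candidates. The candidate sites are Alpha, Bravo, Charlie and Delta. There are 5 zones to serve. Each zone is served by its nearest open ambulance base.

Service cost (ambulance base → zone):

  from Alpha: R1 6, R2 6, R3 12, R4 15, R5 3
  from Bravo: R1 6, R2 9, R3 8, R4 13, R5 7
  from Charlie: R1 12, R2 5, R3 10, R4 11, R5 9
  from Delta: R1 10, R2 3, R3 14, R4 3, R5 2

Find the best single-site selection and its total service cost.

Choose Delta only; total service cost 32.

With exactly 1 open, each zone uses its cheapest among the chosen.
{Delta}: R1→Delta 10, R2→Delta 3, R3→Delta 14, R4→Delta 3, R5→Delta 2. Service cost 32.
{Alpha}: service cost 42
{Bravo}: service cost 43
Among all 4 size-1 choices, {Delta} is lowest.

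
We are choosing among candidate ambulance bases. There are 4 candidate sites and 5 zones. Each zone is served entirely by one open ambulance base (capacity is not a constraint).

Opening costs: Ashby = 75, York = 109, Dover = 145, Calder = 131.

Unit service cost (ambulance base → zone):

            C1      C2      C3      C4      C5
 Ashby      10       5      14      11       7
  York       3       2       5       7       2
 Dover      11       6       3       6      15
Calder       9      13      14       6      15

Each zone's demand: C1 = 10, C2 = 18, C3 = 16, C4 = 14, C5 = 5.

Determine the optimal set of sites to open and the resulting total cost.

For any fixed open set, each zone goes to its cheapest open site; total = fixed + service.
{York}: C1→York 3·10=30, C2→York 2·18=36, C3→York 5·16=80, C4→York 7·14=98, C5→York 2·5=10. Service 254; fixed 109; total 363.
{Ashby, York}: C1→York 3·10=30, C2→York 2·18=36, C3→York 5·16=80, C4→York 7·14=98, C5→York 2·5=10. Service 254; fixed 184; total 438.
{York, Dover}: service 208 + fixed 254 = 462
{Ashby, York, Dover, Calder}: service 208 + fixed 460 = 668
No other subset beats 363.

Open York only; minimum total cost 363.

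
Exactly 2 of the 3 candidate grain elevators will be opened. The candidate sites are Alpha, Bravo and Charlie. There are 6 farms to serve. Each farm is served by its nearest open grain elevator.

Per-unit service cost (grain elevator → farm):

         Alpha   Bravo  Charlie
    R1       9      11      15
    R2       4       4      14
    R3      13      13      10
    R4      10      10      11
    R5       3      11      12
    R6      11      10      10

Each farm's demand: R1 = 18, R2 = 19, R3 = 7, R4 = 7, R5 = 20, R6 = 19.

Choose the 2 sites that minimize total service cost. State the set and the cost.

Choose Alpha and Charlie; total service cost 628.

With exactly 2 open, each farm uses its cheapest among the chosen.
{Alpha, Charlie}: R1→Alpha 9·18=162, R2→Alpha 4·19=76, R3→Charlie 10·7=70, R4→Alpha 10·7=70, R5→Alpha 3·20=60, R6→Charlie 10·19=190. Service cost 628.
{Alpha, Bravo}: service cost 649
{Bravo, Charlie}: service cost 824
Among all 3 size-2 choices, {Alpha, Charlie} is lowest.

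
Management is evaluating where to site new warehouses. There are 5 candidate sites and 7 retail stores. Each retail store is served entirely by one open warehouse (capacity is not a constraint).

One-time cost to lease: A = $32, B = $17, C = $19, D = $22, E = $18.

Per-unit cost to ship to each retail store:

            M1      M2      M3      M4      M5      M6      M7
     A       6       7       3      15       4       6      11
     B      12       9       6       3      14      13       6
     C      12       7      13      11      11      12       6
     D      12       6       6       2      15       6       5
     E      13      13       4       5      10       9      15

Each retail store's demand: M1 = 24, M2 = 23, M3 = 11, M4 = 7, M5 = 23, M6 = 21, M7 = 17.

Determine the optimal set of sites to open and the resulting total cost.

Open A and D; minimum total cost 686.

For any fixed open set, each retail store goes to its cheapest open site; total = fixed + service.
{A, D}: M1→A 6·24=144, M2→D 6·23=138, M3→A 3·11=33, M4→D 2·7=14, M5→A 4·23=92, M6→A 6·21=126, M7→D 5·17=85. Service 632; fixed 54; total 686.
{A, B, D}: service 632 + fixed 71 = 703
{A, D, E}: service 632 + fixed 72 = 704
{A, B, C, D, E}: service 632 + fixed 108 = 740
No other subset beats 686.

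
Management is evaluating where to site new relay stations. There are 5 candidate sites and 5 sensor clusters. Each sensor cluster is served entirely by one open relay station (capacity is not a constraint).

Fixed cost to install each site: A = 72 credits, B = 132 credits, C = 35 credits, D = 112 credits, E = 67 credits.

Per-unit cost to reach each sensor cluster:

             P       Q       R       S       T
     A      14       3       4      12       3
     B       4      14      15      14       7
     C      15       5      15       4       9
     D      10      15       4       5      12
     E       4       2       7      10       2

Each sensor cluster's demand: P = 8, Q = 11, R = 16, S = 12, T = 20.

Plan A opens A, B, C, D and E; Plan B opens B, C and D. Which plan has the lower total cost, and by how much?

Plan B is cheaper by 6.

Plan A: {A, B, C, D, E}: P→B 4·8=32, Q→E 2·11=22, R→A 4·16=64, S→C 4·12=48, T→E 2·20=40. Service 206; fixed 418; total 624.
Plan B: {B, C, D}: P→B 4·8=32, Q→C 5·11=55, R→D 4·16=64, S→C 4·12=48, T→B 7·20=140. Service 339; fixed 279; total 618.
Difference: |624 − 618| = 6.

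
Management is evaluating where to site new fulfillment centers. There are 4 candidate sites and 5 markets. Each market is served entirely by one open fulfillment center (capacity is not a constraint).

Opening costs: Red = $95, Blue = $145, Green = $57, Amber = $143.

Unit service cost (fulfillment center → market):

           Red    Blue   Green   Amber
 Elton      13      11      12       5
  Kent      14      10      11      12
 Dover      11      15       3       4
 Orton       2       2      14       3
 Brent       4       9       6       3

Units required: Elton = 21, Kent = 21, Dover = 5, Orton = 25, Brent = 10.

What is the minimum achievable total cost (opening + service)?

For any fixed open set, each market goes to its cheapest open site; total = fixed + service.
{Amber}: Elton→Amber 5·21=105, Kent→Amber 12·21=252, Dover→Amber 4·5=20, Orton→Amber 3·25=75, Brent→Amber 3·10=30. Service 482; fixed 143; total 625.
{Green, Amber}: service 456 + fixed 200 = 656
{Red, Amber}: service 457 + fixed 238 = 695
{Red, Blue, Green, Amber}: service 410 + fixed 440 = 850
No other subset beats 625.

Minimum total cost: 625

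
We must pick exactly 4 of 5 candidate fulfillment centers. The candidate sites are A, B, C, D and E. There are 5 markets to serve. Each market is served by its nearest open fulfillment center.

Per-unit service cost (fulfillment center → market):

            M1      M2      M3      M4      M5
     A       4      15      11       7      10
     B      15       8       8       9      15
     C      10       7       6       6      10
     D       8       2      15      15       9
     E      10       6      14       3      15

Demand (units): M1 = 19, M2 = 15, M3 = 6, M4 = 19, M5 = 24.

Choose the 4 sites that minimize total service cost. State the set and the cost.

Choose A, C, D and E; total service cost 415.

With exactly 4 open, each market uses its cheapest among the chosen.
{A, C, D, E}: M1→A 4·19=76, M2→D 2·15=30, M3→C 6·6=36, M4→E 3·19=57, M5→D 9·24=216. Service cost 415.
{A, B, D, E}: service cost 427
{A, B, C, D}: service cost 472
Among all 5 size-4 choices, {A, C, D, E} is lowest.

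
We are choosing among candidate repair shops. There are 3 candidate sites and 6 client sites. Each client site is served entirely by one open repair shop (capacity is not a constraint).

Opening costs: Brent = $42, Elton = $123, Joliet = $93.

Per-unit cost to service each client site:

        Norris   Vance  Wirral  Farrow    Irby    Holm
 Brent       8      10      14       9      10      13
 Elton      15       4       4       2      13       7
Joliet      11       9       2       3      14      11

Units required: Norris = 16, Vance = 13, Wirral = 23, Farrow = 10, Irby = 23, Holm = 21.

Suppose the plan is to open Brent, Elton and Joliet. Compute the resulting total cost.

Each client site is assigned to its cheapest site among the open ones.
{Brent, Elton, Joliet}: Norris→Brent 8·16=128, Vance→Elton 4·13=52, Wirral→Joliet 2·23=46, Farrow→Elton 2·10=20, Irby→Brent 10·23=230, Holm→Elton 7·21=147. Service 623; fixed 258; total 881.

Total cost: 881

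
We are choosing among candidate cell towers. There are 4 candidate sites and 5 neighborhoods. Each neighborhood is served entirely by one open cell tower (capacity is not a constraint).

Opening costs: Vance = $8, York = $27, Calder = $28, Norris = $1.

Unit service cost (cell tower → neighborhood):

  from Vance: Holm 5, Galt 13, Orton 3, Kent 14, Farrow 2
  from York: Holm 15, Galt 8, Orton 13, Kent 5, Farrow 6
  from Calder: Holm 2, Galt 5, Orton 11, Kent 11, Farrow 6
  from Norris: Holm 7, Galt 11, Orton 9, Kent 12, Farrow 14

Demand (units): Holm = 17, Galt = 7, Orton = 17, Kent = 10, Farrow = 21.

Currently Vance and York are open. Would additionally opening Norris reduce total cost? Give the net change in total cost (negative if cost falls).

Current service cost with {Vance, York}: 284.
Adding Norris: each neighborhood re-picks its cheapest; new service cost 284, saving 0.
Extra fixed cost: 1. Net change = 1 − 0 = 1.
(Totals: 319 → 320.)

No — net change +1 (cost rises by 1).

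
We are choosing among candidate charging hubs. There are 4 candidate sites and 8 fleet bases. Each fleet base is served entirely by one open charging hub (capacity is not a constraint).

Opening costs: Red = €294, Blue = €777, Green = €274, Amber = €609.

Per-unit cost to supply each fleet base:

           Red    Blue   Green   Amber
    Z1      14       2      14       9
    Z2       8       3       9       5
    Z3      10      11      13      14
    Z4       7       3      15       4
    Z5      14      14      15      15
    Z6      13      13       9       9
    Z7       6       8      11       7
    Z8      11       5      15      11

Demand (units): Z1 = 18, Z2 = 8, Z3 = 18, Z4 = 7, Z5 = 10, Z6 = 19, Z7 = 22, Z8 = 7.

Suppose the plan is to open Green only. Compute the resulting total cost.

Each fleet base is assigned to its cheapest site among the open ones.
{Green}: Z1→Green 14·18=252, Z2→Green 9·8=72, Z3→Green 13·18=234, Z4→Green 15·7=105, Z5→Green 15·10=150, Z6→Green 9·19=171, Z7→Green 11·22=242, Z8→Green 15·7=105. Service 1331; fixed 274; total 1605.

Total cost: 1605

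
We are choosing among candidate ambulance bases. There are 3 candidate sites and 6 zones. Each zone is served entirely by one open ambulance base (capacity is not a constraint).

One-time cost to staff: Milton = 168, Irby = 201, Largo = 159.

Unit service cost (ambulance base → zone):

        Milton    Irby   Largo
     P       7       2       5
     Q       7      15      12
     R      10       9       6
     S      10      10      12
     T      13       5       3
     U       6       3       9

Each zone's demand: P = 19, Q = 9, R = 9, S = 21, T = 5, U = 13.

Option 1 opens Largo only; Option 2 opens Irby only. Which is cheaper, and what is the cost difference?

Option 2 is cheaper by 71.

Option 1: {Largo}: P→Largo 5·19=95, Q→Largo 12·9=108, R→Largo 6·9=54, S→Largo 12·21=252, T→Largo 3·5=15, U→Largo 9·13=117. Service 641; fixed 159; total 800.
Option 2: {Irby}: P→Irby 2·19=38, Q→Irby 15·9=135, R→Irby 9·9=81, S→Irby 10·21=210, T→Irby 5·5=25, U→Irby 3·13=39. Service 528; fixed 201; total 729.
Difference: |800 − 729| = 71.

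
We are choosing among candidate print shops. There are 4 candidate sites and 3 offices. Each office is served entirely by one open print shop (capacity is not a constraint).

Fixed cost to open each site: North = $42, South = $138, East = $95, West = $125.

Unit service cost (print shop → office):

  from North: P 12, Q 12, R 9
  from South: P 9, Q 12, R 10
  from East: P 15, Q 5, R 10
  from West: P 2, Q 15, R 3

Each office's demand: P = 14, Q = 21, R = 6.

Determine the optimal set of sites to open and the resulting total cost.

Open East and West; minimum total cost 371.

For any fixed open set, each office goes to its cheapest open site; total = fixed + service.
{East, West}: P→West 2·14=28, Q→East 5·21=105, R→West 3·6=18. Service 151; fixed 220; total 371.
{North, East, West}: service 151 + fixed 262 = 413
{North, East}: P→North 12·14=168, Q→East 5·21=105, R→North 9·6=54. Service 327; fixed 137; total 464.
{North, South, East, West}: service 151 + fixed 400 = 551
No other subset beats 371.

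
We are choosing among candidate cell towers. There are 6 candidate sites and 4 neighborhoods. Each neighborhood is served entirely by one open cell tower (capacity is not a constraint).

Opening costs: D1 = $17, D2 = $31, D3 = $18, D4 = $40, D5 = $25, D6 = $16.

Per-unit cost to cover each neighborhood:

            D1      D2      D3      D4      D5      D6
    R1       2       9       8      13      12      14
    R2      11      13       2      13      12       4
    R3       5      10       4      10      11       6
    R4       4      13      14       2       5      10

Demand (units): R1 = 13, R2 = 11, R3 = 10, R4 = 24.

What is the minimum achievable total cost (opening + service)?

Minimum total cost: 211

For any fixed open set, each neighborhood goes to its cheapest open site; total = fixed + service.
{D1, D3, D4}: R1→D1 2·13=26, R2→D3 2·11=22, R3→D3 4·10=40, R4→D4 2·24=48. Service 136; fixed 75; total 211.
{D1, D3}: service 184 + fixed 35 = 219
{D1, D3, D4, D6}: R1→D1 2·13=26, R2→D3 2·11=22, R3→D3 4·10=40, R4→D4 2·24=48. Service 136; fixed 91; total 227.
{D1, D2, D3, D4, D5, D6}: service 136 + fixed 147 = 283
No other subset beats 211.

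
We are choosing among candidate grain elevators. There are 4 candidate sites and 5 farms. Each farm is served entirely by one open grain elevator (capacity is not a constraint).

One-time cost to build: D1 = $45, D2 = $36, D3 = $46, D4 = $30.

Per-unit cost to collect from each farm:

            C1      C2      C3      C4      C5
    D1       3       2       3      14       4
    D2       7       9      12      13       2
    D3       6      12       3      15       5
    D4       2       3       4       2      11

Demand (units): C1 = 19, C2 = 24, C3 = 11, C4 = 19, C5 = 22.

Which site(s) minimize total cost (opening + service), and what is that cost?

Open D2 and D4; minimum total cost 302.

For any fixed open set, each farm goes to its cheapest open site; total = fixed + service.
{D2, D4}: C1→D4 2·19=38, C2→D4 3·24=72, C3→D4 4·11=44, C4→D4 2·19=38, C5→D2 2·22=44. Service 236; fixed 66; total 302.
{D1, D2, D4}: service 201 + fixed 111 = 312
{D1, D4}: service 245 + fixed 75 = 320
{D1, D2, D3, D4}: C1→D4 2·19=38, C2→D1 2·24=48, C3→D1 3·11=33, C4→D4 2·19=38, C5→D2 2·22=44. Service 201; fixed 157; total 358.
No other subset beats 302.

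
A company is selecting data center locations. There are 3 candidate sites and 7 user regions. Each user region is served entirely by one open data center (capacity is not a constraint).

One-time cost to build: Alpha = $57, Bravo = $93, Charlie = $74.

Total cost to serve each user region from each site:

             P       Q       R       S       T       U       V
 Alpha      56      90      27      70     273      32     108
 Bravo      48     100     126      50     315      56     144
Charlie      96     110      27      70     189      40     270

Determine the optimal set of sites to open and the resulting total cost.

Open Alpha and Charlie; minimum total cost 703.

For any fixed open set, each user region goes to its cheapest open site; total = fixed + service.
{Alpha, Charlie}: P→Alpha 56, Q→Alpha 90, R→Alpha 27, S→Alpha 70, T→Charlie 189, U→Alpha 32, V→Alpha 108. Service 572; fixed 131; total 703.
{Alpha}: P→Alpha 56, Q→Alpha 90, R→Alpha 27, S→Alpha 70, T→Alpha 273, U→Alpha 32, V→Alpha 108. Service 656; fixed 57; total 713.
{Bravo, Charlie}: service 598 + fixed 167 = 765
{Alpha, Bravo, Charlie}: service 544 + fixed 224 = 768
No other subset beats 703.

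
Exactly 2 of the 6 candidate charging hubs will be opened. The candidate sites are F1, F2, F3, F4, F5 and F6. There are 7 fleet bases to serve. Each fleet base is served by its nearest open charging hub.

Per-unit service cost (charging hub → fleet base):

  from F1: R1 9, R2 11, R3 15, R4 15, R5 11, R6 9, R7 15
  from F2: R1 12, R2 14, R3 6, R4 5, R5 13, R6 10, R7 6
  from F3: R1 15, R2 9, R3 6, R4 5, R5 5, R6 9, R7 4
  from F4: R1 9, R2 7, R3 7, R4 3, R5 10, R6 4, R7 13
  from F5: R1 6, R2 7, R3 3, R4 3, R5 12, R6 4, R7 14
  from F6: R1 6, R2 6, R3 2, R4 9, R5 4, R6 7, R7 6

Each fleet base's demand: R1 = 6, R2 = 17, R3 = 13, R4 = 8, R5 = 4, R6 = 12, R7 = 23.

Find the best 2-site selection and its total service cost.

With exactly 2 open, each fleet base uses its cheapest among the chosen.
{F3, F5}: R1→F5 6·6=36, R2→F5 7·17=119, R3→F5 3·13=39, R4→F5 3·8=24, R5→F3 5·4=20, R6→F5 4·12=48, R7→F3 4·23=92. Service cost 378.
{F4, F6}: service cost 390
{F5, F6}: service cost 390
Among all 15 size-2 choices, {F3, F5} is lowest.

Choose F3 and F5; total service cost 378.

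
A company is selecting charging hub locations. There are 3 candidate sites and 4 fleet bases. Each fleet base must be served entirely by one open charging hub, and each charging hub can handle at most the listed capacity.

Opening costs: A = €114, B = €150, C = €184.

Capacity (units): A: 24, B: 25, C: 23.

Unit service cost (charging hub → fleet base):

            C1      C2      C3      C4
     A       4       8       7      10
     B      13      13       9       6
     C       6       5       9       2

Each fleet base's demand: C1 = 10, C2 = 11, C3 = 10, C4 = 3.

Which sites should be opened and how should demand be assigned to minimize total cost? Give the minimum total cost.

Minimum total cost: 469

Open {A, C}: C1→A 4·10=40, C2→C 5·11=55, C3→A 7·10=70, C4→C 2·3=6.
Loads: A carries 20/24, C carries 14/23. Service 171; fixed 298; total 469.
Next best feasible plan costs 493.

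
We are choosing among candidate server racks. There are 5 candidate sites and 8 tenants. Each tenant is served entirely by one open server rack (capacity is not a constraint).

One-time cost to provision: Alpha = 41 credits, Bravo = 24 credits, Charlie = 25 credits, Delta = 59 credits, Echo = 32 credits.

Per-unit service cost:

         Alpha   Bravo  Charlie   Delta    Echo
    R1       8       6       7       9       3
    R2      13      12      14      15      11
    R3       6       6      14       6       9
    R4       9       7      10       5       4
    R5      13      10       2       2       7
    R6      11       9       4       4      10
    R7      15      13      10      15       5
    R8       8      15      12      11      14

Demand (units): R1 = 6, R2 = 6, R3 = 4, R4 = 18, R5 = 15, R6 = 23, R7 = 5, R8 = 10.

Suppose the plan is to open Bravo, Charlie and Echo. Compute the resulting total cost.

Total cost: 528

Each tenant is assigned to its cheapest site among the open ones.
{Bravo, Charlie, Echo}: R1→Echo 3·6=18, R2→Echo 11·6=66, R3→Bravo 6·4=24, R4→Echo 4·18=72, R5→Charlie 2·15=30, R6→Charlie 4·23=92, R7→Echo 5·5=25, R8→Charlie 12·10=120. Service 447; fixed 81; total 528.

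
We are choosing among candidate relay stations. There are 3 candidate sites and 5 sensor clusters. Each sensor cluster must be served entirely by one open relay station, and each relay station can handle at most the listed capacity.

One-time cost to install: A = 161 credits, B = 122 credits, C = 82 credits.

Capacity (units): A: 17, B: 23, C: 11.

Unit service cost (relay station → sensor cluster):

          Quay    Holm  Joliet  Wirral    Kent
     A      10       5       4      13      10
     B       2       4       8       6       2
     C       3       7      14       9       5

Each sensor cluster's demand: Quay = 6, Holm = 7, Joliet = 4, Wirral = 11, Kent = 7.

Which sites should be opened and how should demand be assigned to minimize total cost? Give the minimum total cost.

Open {A, B}: Quay→A 10·6=60, Holm→A 5·7=35, Joliet→A 4·4=16, Wirral→B 6·11=66, Kent→B 2·7=14.
Loads: A carries 17/17, B carries 18/23. Service 191; fixed 283; total 474.
Next best feasible plan costs 490.

Minimum total cost: 474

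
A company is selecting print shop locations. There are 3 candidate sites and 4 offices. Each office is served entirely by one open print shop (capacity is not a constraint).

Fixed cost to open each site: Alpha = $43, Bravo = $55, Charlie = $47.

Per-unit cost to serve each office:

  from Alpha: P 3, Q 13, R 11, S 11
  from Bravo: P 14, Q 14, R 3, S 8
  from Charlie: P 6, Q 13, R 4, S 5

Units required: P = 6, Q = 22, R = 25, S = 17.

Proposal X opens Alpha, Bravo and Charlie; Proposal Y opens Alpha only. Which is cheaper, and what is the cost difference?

Proposal X is cheaper by 200.

Proposal X: {Alpha, Bravo, Charlie}: P→Alpha 3·6=18, Q→Alpha 13·22=286, R→Bravo 3·25=75, S→Charlie 5·17=85. Service 464; fixed 145; total 609.
Proposal Y: {Alpha}: P→Alpha 3·6=18, Q→Alpha 13·22=286, R→Alpha 11·25=275, S→Alpha 11·17=187. Service 766; fixed 43; total 809.
Difference: |609 − 809| = 200.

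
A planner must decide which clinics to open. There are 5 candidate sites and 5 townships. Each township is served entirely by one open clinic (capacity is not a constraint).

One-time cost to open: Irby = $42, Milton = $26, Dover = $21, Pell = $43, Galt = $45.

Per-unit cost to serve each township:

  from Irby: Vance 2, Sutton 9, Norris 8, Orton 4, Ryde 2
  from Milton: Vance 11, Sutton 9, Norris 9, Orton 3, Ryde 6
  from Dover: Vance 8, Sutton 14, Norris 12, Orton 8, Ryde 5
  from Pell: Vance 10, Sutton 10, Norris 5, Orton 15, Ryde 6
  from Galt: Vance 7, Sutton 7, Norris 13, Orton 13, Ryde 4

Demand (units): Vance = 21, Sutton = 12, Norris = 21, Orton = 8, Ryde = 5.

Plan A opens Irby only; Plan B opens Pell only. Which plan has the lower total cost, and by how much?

Plan A: {Irby}: Vance→Irby 2·21=42, Sutton→Irby 9·12=108, Norris→Irby 8·21=168, Orton→Irby 4·8=32, Ryde→Irby 2·5=10. Service 360; fixed 42; total 402.
Plan B: {Pell}: Vance→Pell 10·21=210, Sutton→Pell 10·12=120, Norris→Pell 5·21=105, Orton→Pell 15·8=120, Ryde→Pell 6·5=30. Service 585; fixed 43; total 628.
Difference: |402 − 628| = 226.

Plan A is cheaper by 226.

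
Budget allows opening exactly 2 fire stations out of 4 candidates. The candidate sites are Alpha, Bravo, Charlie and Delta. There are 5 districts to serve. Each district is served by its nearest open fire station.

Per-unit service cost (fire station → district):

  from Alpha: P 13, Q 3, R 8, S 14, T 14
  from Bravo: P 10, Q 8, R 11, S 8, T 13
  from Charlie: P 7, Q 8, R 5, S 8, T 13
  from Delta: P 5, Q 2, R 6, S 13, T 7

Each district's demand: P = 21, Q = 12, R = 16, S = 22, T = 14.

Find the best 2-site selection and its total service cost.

Choose Charlie and Delta; total service cost 483.

With exactly 2 open, each district uses its cheapest among the chosen.
{Charlie, Delta}: P→Delta 5·21=105, Q→Delta 2·12=24, R→Charlie 5·16=80, S→Charlie 8·22=176, T→Delta 7·14=98. Service cost 483.
{Bravo, Delta}: service cost 499
{Alpha, Delta}: service cost 609
Among all 6 size-2 choices, {Charlie, Delta} is lowest.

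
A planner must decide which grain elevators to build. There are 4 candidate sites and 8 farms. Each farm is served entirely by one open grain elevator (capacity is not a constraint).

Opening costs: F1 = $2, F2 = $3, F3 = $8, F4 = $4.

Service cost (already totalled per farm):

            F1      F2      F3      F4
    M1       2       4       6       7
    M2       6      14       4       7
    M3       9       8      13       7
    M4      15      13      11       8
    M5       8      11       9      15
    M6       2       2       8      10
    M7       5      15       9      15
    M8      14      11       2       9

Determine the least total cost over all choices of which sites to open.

For any fixed open set, each farm goes to its cheapest open site; total = fixed + service.
{F1, F3, F4}: M1→F1 2, M2→F3 4, M3→F4 7, M4→F4 8, M5→F1 8, M6→F1 2, M7→F1 5, M8→F3 2. Service 38; fixed 14; total 52.
{F1, F3}: service 43 + fixed 10 = 53
{F1, F4}: service 47 + fixed 6 = 53
{F1, F2, F3, F4}: service 38 + fixed 17 = 55
No other subset beats 52.

Minimum total cost: 52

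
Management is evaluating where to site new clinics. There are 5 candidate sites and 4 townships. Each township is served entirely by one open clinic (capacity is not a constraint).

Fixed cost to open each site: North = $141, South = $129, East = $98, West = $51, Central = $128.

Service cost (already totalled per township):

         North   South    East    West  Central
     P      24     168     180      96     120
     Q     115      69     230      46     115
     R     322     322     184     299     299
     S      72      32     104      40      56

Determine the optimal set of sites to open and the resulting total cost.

For any fixed open set, each township goes to its cheapest open site; total = fixed + service.
{East, West}: P→West 96, Q→West 46, R→East 184, S→West 40. Service 366; fixed 149; total 515.
{West}: P→West 96, Q→West 46, R→West 299, S→West 40. Service 481; fixed 51; total 532.
{North, East, West}: P→North 24, Q→West 46, R→East 184, S→West 40. Service 294; fixed 290; total 584.
{North, South, East, West, Central}: service 286 + fixed 547 = 833
No other subset beats 515.

Open East and West; minimum total cost 515.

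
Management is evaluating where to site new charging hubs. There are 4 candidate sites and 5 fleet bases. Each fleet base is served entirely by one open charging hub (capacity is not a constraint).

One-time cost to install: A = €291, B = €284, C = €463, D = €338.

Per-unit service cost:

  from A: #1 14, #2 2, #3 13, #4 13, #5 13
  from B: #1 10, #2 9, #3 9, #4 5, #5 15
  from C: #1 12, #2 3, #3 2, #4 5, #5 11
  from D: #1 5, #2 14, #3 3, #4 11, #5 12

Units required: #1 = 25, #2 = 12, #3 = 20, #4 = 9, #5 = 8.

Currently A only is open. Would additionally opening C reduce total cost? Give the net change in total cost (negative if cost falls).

Current service cost with {A}: 855.
Adding C: each fleet base re-picks its cheapest; new service cost 497, saving 358.
Extra fixed cost: 463. Net change = 463 − 358 = 105.
(Totals: 1146 → 1251.)

No — net change +105 (cost rises by 105).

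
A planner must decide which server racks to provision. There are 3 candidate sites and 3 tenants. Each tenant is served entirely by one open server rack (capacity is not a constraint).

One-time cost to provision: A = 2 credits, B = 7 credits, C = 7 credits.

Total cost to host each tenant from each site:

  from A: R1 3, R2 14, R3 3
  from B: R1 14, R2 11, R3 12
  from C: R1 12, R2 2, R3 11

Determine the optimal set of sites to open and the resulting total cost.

For any fixed open set, each tenant goes to its cheapest open site; total = fixed + service.
{A, C}: R1→A 3, R2→C 2, R3→A 3. Service 8; fixed 9; total 17.
{A}: R1→A 3, R2→A 14, R3→A 3. Service 20; fixed 2; total 22.
{A, B, C}: R1→A 3, R2→C 2, R3→A 3. Service 8; fixed 16; total 24.
(All 7 nonempty subsets were checked; A and C is lowest.)

Open A and C; minimum total cost 17.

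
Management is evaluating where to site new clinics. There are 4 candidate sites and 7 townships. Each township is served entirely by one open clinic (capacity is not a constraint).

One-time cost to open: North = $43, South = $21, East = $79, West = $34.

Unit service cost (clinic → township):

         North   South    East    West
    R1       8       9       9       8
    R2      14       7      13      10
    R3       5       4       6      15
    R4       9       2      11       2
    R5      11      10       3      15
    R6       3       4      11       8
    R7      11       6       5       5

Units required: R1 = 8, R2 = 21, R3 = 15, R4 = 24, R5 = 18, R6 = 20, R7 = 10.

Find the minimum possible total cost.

For any fixed open set, each township goes to its cheapest open site; total = fixed + service.
{South, East}: R1→South 9·8=72, R2→South 7·21=147, R3→South 4·15=60, R4→South 2·24=48, R5→East 3·18=54, R6→South 4·20=80, R7→East 5·10=50. Service 511; fixed 100; total 611.
{North, South, East}: service 483 + fixed 143 = 626
{South, East, West}: service 503 + fixed 134 = 637
{North, South, East, West}: service 483 + fixed 177 = 660
No other subset beats 611.

Minimum total cost: 611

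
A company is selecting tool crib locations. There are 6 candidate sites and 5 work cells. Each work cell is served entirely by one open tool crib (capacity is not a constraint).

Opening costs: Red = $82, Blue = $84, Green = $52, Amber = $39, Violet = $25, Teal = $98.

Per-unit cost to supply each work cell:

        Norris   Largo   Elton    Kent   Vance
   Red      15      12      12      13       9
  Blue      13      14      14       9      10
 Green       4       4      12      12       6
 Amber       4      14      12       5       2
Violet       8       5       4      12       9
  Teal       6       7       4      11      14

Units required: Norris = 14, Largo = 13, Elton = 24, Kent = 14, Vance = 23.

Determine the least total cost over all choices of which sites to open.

For any fixed open set, each work cell goes to its cheapest open site; total = fixed + service.
{Amber, Violet}: Norris→Amber 4·14=56, Largo→Violet 5·13=65, Elton→Violet 4·24=96, Kent→Amber 5·14=70, Vance→Amber 2·23=46. Service 333; fixed 64; total 397.
{Green, Amber, Violet}: service 320 + fixed 116 = 436
{Red, Amber, Violet}: service 333 + fixed 146 = 479
{Red, Blue, Green, Amber, Violet, Teal}: Norris→Green 4·14=56, Largo→Green 4·13=52, Elton→Violet 4·24=96, Kent→Amber 5·14=70, Vance→Amber 2·23=46. Service 320; fixed 380; total 700.
No other subset beats 397.

Minimum total cost: 397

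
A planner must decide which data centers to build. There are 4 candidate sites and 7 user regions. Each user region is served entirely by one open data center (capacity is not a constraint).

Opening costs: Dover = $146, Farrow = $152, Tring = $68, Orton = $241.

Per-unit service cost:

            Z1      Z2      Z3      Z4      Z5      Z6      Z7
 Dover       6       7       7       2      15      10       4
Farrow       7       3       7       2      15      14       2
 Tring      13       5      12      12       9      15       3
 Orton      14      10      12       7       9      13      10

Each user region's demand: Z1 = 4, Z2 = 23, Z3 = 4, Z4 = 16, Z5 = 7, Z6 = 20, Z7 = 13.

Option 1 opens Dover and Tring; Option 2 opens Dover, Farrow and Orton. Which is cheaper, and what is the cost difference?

Option 1 is cheaper by 266.

Option 1: {Dover, Tring}: Z1→Dover 6·4=24, Z2→Tring 5·23=115, Z3→Dover 7·4=28, Z4→Dover 2·16=32, Z5→Tring 9·7=63, Z6→Dover 10·20=200, Z7→Tring 3·13=39. Service 501; fixed 214; total 715.
Option 2: {Dover, Farrow, Orton}: Z1→Dover 6·4=24, Z2→Farrow 3·23=69, Z3→Dover 7·4=28, Z4→Dover 2·16=32, Z5→Orton 9·7=63, Z6→Dover 10·20=200, Z7→Farrow 2·13=26. Service 442; fixed 539; total 981.
Difference: |715 − 981| = 266.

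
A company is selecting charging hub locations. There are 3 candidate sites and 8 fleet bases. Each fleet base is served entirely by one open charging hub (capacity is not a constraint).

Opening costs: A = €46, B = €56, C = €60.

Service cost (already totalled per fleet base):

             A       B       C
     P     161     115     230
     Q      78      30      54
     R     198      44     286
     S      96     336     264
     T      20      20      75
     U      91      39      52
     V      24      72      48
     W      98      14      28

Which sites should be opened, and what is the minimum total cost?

For any fixed open set, each fleet base goes to its cheapest open site; total = fixed + service.
{A, B}: P→B 115, Q→B 30, R→B 44, S→A 96, T→A 20, U→B 39, V→A 24, W→B 14. Service 382; fixed 102; total 484.
{A, B, C}: service 382 + fixed 162 = 544
{B, C}: service 574 + fixed 116 = 690
{A}: service 766 + fixed 46 = 812
No other subset beats 484.

Open A and B; minimum total cost 484.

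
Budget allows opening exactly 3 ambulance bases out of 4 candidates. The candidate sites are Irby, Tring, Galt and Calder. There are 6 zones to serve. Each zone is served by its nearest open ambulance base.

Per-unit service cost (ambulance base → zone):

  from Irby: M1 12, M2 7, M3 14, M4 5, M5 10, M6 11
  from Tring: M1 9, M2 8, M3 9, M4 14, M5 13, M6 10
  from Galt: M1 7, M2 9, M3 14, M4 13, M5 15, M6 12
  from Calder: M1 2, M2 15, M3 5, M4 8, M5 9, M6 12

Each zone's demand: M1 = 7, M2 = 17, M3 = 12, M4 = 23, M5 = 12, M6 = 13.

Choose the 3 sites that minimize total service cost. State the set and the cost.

Choose Irby, Tring and Calder; total service cost 546.

With exactly 3 open, each zone uses its cheapest among the chosen.
{Irby, Tring, Calder}: M1→Calder 2·7=14, M2→Irby 7·17=119, M3→Calder 5·12=60, M4→Irby 5·23=115, M5→Calder 9·12=108, M6→Tring 10·13=130. Service cost 546.
{Irby, Galt, Calder}: service cost 559
{Tring, Galt, Calder}: service cost 632
Among all 4 size-3 choices, {Irby, Tring, Calder} is lowest.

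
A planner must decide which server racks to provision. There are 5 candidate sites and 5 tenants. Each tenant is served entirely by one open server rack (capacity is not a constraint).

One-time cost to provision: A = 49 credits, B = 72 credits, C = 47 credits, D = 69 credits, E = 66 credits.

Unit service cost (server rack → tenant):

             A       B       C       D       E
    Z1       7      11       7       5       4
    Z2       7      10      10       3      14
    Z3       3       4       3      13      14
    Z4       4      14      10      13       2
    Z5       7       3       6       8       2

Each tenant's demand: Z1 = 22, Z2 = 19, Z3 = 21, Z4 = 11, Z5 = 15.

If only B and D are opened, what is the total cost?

Each tenant is assigned to its cheapest site among the open ones.
{B, D}: Z1→D 5·22=110, Z2→D 3·19=57, Z3→B 4·21=84, Z4→D 13·11=143, Z5→B 3·15=45. Service 439; fixed 141; total 580.

Total cost: 580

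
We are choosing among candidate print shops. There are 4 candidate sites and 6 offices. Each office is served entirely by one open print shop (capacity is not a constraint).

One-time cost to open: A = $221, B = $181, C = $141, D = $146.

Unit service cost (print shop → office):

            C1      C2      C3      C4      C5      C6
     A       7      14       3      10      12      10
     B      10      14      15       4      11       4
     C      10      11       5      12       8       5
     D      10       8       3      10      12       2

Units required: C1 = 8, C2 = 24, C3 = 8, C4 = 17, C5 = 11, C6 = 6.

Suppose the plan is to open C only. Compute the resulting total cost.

Total cost: 847

Each office is assigned to its cheapest site among the open ones.
{C}: C1→C 10·8=80, C2→C 11·24=264, C3→C 5·8=40, C4→C 12·17=204, C5→C 8·11=88, C6→C 5·6=30. Service 706; fixed 141; total 847.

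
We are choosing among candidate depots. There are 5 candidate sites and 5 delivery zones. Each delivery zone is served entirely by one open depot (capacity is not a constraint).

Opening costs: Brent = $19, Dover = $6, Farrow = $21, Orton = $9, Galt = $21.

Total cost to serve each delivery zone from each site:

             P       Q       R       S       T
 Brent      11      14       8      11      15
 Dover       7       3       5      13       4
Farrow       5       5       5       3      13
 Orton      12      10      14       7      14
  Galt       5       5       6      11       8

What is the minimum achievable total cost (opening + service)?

For any fixed open set, each delivery zone goes to its cheapest open site; total = fixed + service.
{Dover}: P→Dover 7, Q→Dover 3, R→Dover 5, S→Dover 13, T→Dover 4. Service 32; fixed 6; total 38.
{Dover, Orton}: service 26 + fixed 15 = 41
{Dover, Farrow}: P→Farrow 5, Q→Dover 3, R→Dover 5, S→Farrow 3, T→Dover 4. Service 20; fixed 27; total 47.
{Brent, Dover, Farrow, Orton, Galt}: P→Farrow 5, Q→Dover 3, R→Dover 5, S→Farrow 3, T→Dover 4. Service 20; fixed 76; total 96.
No other subset beats 38.

Minimum total cost: 38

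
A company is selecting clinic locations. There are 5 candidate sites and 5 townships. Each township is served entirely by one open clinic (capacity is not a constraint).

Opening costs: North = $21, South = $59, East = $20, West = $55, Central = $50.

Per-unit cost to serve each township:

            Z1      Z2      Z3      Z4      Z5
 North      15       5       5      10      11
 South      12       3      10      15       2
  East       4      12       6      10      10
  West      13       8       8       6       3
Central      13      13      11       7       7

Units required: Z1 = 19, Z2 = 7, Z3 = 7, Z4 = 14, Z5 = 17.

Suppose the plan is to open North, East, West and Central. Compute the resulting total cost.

Total cost: 427

Each township is assigned to its cheapest site among the open ones.
{North, East, West, Central}: Z1→East 4·19=76, Z2→North 5·7=35, Z3→North 5·7=35, Z4→West 6·14=84, Z5→West 3·17=51. Service 281; fixed 146; total 427.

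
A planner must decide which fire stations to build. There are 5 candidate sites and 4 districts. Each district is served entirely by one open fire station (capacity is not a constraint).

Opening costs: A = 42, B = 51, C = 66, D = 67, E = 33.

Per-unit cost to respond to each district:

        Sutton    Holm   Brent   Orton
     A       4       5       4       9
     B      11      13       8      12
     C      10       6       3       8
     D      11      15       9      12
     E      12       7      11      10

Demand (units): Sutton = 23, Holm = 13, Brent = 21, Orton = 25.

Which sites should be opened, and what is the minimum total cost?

For any fixed open set, each district goes to its cheapest open site; total = fixed + service.
{A}: Sutton→A 4·23=92, Holm→A 5·13=65, Brent→A 4·21=84, Orton→A 9·25=225. Service 466; fixed 42; total 508.
{A, C}: service 420 + fixed 108 = 528
{A, E}: Sutton→A 4·23=92, Holm→A 5·13=65, Brent→A 4·21=84, Orton→A 9·25=225. Service 466; fixed 75; total 541.
{A, B, C, D, E}: Sutton→A 4·23=92, Holm→A 5·13=65, Brent→C 3·21=63, Orton→C 8·25=200. Service 420; fixed 259; total 679.
No other subset beats 508.

Open A only; minimum total cost 508.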